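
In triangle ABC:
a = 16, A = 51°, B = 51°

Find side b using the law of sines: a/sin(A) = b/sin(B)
a/sin(A) = b/sin(B)  ⇒  b = a·sin(B)/sin(A) = 16·sin(51°)/sin(51°)
sin(51°) ≈ 0.777146, sin(51°) ≈ 0.777146
b ≈ 16·0.777146/0.777146 ≈ 12.4343/0.777146 ≈ 16

b = 16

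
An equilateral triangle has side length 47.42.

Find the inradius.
r = Area/s with s the semi-perimeter.
Area = (√3/4)·47.42² = (√3/4)·2248.6564 ≈ 0.433013·2248.6564 ≈ 973.697
s = 3·47.42/2 = 71.13
r ≈ 973.697/71.13 ≈ 13.689
(Equivalently r = side/(2√3) = 47.42/3.4641 ≈ 13.689.)

r = 13.69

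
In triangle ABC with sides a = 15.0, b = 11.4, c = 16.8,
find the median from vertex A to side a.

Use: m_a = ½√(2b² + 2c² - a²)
m_a = ½√(2·11.4² + 2·16.8² − 15.0²) = ½√(2·129.96 + 2·282.24 − 225) = ½√(259.92 + 564.48 − 225) = ½√599.4
√599.4 ≈ 24.4826, so m_a ≈ 12.2413

m_a = 12.24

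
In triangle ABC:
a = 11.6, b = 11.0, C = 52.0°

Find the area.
Two sides and the included angle (SAS): A = ½·a·b·sin(C) = ½·11.6·11.0·sin(52.0°)
sin(52.0°) ≈ 0.788011
A ≈ ½·127.6·0.788011 = 63.8·0.788011 ≈ 50.2751

Area = 50.28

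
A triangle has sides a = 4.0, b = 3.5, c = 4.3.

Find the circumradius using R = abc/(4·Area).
First find the area with Heron's formula.
s = (4.0 + 3.5 + 4.3)/2 = 5.9
Area = √(s(s−a)(s−b)(s−c)) = √(5.9·1.9·2.4·1.6) ≈ √43.0464 ≈ 6.56098
abc = 4.0·3.5·4.3 = 60.2
R = abc/(4·Area) ≈ 60.2/(4·6.56098) = 60.2/26.2439 ≈ 2.29387

R = 2.294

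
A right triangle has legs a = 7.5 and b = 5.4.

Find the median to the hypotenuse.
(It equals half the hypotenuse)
Hypotenuse c = √(a² + b²) = √(56.25 + 29.16) = √85.41 ≈ 9.24175
Median to hypotenuse = c/2 ≈ 9.24175/2 ≈ 4.62088

Median = 4.621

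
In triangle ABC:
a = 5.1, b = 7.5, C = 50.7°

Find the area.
Two sides and the included angle (SAS): A = ½·a·b·sin(C) = ½·5.1·7.5·sin(50.7°)
sin(50.7°) ≈ 0.77384
A ≈ ½·38.25·0.77384 = 19.125·0.77384 ≈ 14.7997

Area = 14.8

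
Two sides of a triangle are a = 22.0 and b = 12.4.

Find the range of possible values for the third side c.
Triangle inequality: |a − b| < c < a + b
|a − b| = |22.0 − 12.4| = 9.6
a + b = 22.0 + 12.4 = 34.4

9.6 < c < 34.4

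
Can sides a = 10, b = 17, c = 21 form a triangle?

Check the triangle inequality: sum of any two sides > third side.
a + b vs c: 10 + 17 = 27 > 21  ✓
a + c vs b: 10 + 21 = 31 > 17  ✓
b + c vs a: 17 + 21 = 38 > 10  ✓

Yes, triangle inequality satisfied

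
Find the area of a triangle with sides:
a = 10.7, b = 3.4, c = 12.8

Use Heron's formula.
s = (10.7 + 3.4 + 12.8)/2 = 26.9/2 = 13.45
s − a = 2.75, s − b = 10.05, s − c = 0.65
s(s−a)(s−b)(s−c) = 13.45·2.75·10.05·0.65 ≈ 241.621
Area = √241.621 ≈ 15.5442

Area = 15.54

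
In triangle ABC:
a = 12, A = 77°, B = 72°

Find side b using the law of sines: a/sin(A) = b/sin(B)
a/sin(A) = b/sin(B)  ⇒  b = a·sin(B)/sin(A) = 12·sin(72°)/sin(77°)
sin(72°) ≈ 0.951057, sin(77°) ≈ 0.97437
b ≈ 12·0.951057/0.97437 ≈ 11.4127/0.97437 ≈ 11.7129

b = 11.71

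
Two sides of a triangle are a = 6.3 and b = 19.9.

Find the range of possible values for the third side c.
Triangle inequality: |a − b| < c < a + b
|a − b| = |6.3 − 19.9| = 13.6
a + b = 6.3 + 19.9 = 26.2

13.6 < c < 26.2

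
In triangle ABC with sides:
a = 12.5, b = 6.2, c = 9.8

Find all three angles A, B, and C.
Law of cosines for each angle (a² = 156.25, b² = 38.44, c² = 96.04):
cos(A) = (b² + c² − a²)/(2bc) = (38.44 + 96.04 − 156.25)/(2·6.2·9.8) = -21.77/121.52 ≈ -0.179147  ⇒  A ≈ 100.32°
cos(B) = (a² + c² − b²)/(2ac) = (156.25 + 96.04 − 38.44)/(2·12.5·9.8) = 213.85/245 ≈ 0.872857  ⇒  B ≈ 29.2076°
cos(C) = (a² + b² − c²)/(2ab) = (156.25 + 38.44 − 96.04)/(2·12.5·6.2) = 98.65/155 ≈ 0.636452  ⇒  C ≈ 50.4723°
Check: A + B + C ≈ 180°

A = 100.3°, B = 29.21°, C = 50.47°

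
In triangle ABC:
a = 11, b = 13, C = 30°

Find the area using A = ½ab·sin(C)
A = ½·a·b·sin(C) = ½·11·13·sin(30°)
sin(30°) ≈ 0.5
A ≈ ½·143·0.5 = 71.5·0.5 ≈ 35.75

Area = 35.75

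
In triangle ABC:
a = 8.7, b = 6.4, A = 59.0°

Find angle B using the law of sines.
a/sin(A) = b/sin(B)  ⇒  sin(B) = b·sin(A)/a = 6.4·sin(59.0°)/8.7
sin(59.0°) ≈ 0.857167
sin(B) ≈ 6.4·0.857167/8.7 ≈ 5.48587/8.7 ≈ 0.63056
B = arcsin(0.63056) ≈ 39.0914°
(Since b ≤ a we need B ≤ A, so the obtuse alternative 180° − 39.0914° ≈ 140.909° is rejected.)

B = 39.09°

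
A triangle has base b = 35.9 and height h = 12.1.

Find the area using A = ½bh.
A = ½·b·h = ½·35.9·12.1 = ½·434.39 = 217.195

Area = 217.195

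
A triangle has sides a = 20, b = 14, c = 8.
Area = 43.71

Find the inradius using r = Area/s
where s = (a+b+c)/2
s = (20 + 14 + 8)/2 = 42/2 = 21
r = Area/s = 43.71/21 ≈ 2.08143

r = 2.081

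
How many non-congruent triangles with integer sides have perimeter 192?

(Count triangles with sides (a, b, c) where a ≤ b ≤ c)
Let a ≤ b ≤ c with a + b + c = 192. The only binding inequality is a + b > c, i.e. 192 − c > c, so c < 192/2; and c ≥ 192/3 since c is the largest side.
So 64 ≤ c ≤ 95. For each c, b runs from ⌈(192 − c)/2⌉ up to c (then a = 192 − b − c satisfies 1 ≤ a ≤ b automatically), giving c − ⌈(192 − c)/2⌉ + 1 choices.
Summing over c: 1 + 2 + 4 + 5 + … + 46 + 47  (32 terms, c = 64, …, 95) = 768
Check (closed form: nearest integer to p²/48 for even p, (p+3)²/48 for odd p): 192²/48 = 36864/48 ≈ 768.00 → 768

768 triangles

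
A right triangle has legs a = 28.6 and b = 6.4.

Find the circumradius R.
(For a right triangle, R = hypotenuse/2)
Hypotenuse c = √(a² + b²) = √(817.96 + 40.96) = √858.92 ≈ 29.3073
R = c/2 ≈ 29.3073/2 ≈ 14.6537

R = 14.65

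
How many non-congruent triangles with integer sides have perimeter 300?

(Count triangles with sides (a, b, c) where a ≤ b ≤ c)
Let a ≤ b ≤ c with a + b + c = 300. The only binding inequality is a + b > c, i.e. 300 − c > c, so c < 300/2; and c ≥ 300/3 since c is the largest side.
So 100 ≤ c ≤ 149. For each c, b runs from ⌈(300 − c)/2⌉ up to c (then a = 300 − b − c satisfies 1 ≤ a ≤ b automatically), giving c − ⌈(300 − c)/2⌉ + 1 choices.
Summing over c: 1 + 2 + 4 + 5 + … + 73 + 74  (50 terms, c = 100, …, 149) = 1875
Check (closed form: nearest integer to p²/48 for even p, (p+3)²/48 for odd p): 300²/48 = 90000/48 ≈ 1875.00 → 1875

1875 triangles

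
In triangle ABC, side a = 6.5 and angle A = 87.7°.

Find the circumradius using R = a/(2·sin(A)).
R = a/(2·sin(A)) = 6.5/(2·sin(87.7°))
sin(87.7°) ≈ 0.999194
R ≈ 6.5/(2·0.999194) = 6.5/1.99839 ≈ 3.25262

R = 3.253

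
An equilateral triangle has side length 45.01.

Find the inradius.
r = Area/s with s the semi-perimeter.
Area = (√3/4)·45.01² = (√3/4)·2025.9001 ≈ 0.433013·2025.9001 ≈ 877.24
s = 3·45.01/2 = 67.515
r ≈ 877.24/67.515 ≈ 12.9933
(Equivalently r = side/(2√3) = 45.01/3.4641 ≈ 12.9933.)

r = 12.99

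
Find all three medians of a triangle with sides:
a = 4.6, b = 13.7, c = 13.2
Median formula: m_a = ½√(2b² + 2c² − a²) (and cyclically). a² = 21.16, b² = 187.69, c² = 174.24.
m_a = ½√(2·187.69 + 2·174.24 − 21.16) = ½√702.7 ≈ ½·26.5085 ≈ 13.2542
m_b = ½√(2·21.16 + 2·174.24 − 187.69) = ½√203.11 ≈ ½·14.2517 ≈ 7.12583
m_c = ½√(2·21.16 + 2·187.69 − 174.24) = ½√243.46 ≈ ½·15.6032 ≈ 7.8016

m_a = 13.25, m_b = 7.126, m_c = 7.802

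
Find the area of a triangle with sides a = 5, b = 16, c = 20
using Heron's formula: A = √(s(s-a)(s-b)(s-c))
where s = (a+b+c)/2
s = (5 + 16 + 20)/2 = 41/2 = 20.5
s − a = 15.5, s − b = 4.5, s − c = 0.5
s(s−a)(s−b)(s−c) = 20.5·15.5·4.5·0.5 = 714.9375
Area = √714.9375 ≈ 26.7383

s = 20.5, Area = 26.74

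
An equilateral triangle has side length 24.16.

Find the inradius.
r = Area/s with s the semi-perimeter.
Area = (√3/4)·24.16² = (√3/4)·583.7056 ≈ 0.433013·583.7056 ≈ 252.752
s = 3·24.16/2 = 36.24
r ≈ 252.752/36.24 ≈ 6.97439
(Equivalently r = side/(2√3) = 24.16/3.4641 ≈ 6.97439.)

r = 6.974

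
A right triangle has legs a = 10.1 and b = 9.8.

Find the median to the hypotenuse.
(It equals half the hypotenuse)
Hypotenuse c = √(a² + b²) = √(102.01 + 96.04) = √198.05 ≈ 14.073
Median to hypotenuse = c/2 ≈ 14.073/2 ≈ 7.03651

Median = 7.037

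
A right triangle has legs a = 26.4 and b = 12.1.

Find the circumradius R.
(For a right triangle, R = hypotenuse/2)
Hypotenuse c = √(a² + b²) = √(696.96 + 146.41) = √843.37 ≈ 29.0408
R = c/2 ≈ 29.0408/2 ≈ 14.5204

R = 14.52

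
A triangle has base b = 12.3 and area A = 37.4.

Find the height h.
A = ½·b·h  ⇒  h = 2A/b = 2·37.4/12.3 = 74.8/12.3 ≈ 6.0813

h = 6.081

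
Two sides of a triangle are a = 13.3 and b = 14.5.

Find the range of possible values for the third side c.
Triangle inequality: |a − b| < c < a + b
|a − b| = |13.3 − 14.5| = 1.2
a + b = 13.3 + 14.5 = 27.8

1.2 < c < 27.8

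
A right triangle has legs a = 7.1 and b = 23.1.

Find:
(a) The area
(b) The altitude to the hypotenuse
(a) The legs are perpendicular, so Area = ½·a·b = ½·7.1·23.1 = ½·164.01 = 82.005
(b) Hypotenuse c = √(a² + b²) = √(50.41 + 533.61) = √584.02 ≈ 24.1665
    Area = ½·c·h_c  ⇒  h_c = 2·Area/c = 164.01/24.1665 ≈ 6.78667

Area = 82.005, h_c = 6.787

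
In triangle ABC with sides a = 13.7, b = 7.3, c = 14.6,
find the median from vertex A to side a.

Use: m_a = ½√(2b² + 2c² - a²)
m_a = ½√(2·7.3² + 2·14.6² − 13.7²) = ½√(2·53.29 + 2·213.16 − 187.69) = ½√(106.58 + 426.32 − 187.69) = ½√345.21
√345.21 ≈ 18.5798, so m_a ≈ 9.28991

m_a = 9.29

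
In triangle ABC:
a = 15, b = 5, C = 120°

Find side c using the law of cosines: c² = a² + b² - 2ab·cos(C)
c² = 15² + 5² − 2·15·5·cos(120°)
cos(120°) ≈ -0.5
c² ≈ 225 + 25 − 150·(-0.5) ≈ 250 + 75 ≈ 325
c ≈ √325 ≈ 18.0278

c = 18.03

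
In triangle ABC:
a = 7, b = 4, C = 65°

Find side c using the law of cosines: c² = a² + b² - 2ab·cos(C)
c² = 7² + 4² − 2·7·4·cos(65°)
cos(65°) ≈ 0.422618
c² ≈ 49 + 16 − 56·(0.422618) ≈ 65 − 23.6666 ≈ 41.3334
c ≈ √41.3334 ≈ 6.4291

c = 6.429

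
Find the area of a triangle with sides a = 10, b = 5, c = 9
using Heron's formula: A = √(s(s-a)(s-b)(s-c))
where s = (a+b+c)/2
s = (10 + 5 + 9)/2 = 24/2 = 12
s − a = 2, s − b = 7, s − c = 3
s(s−a)(s−b)(s−c) = 12·2·7·3 = 504
Area = √504 ≈ 22.4499

s = 12.0, Area = 22.45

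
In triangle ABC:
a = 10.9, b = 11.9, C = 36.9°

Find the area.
Two sides and the included angle (SAS): A = ½·a·b·sin(C) = ½·10.9·11.9·sin(36.9°)
sin(36.9°) ≈ 0.60042
A ≈ ½·129.71·0.60042 = 64.855·0.60042 ≈ 38.9403

Area = 38.94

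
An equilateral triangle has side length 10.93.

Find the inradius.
r = Area/s with s the semi-perimeter.
Area = (√3/4)·10.93² = (√3/4)·119.4649 ≈ 0.433013·119.4649 ≈ 51.7298
s = 3·10.93/2 = 16.395
r ≈ 51.7298/16.395 ≈ 3.15522
(Equivalently r = side/(2√3) = 10.93/3.4641 ≈ 3.15522.)

r = 3.155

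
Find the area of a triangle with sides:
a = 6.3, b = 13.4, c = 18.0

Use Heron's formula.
s = (6.3 + 13.4 + 18.0)/2 = 37.7/2 = 18.85
s − a = 12.55, s − b = 5.45, s − c = 0.85
s(s−a)(s−b)(s−c) = 18.85·12.55·5.45·0.85 ≈ 1095.9
Area = √1095.9 ≈ 33.1044

Area = 33.1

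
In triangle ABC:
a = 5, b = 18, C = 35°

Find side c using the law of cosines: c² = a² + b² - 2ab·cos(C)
c² = 5² + 18² − 2·5·18·cos(35°)
cos(35°) ≈ 0.819152
c² ≈ 25 + 324 − 180·(0.819152) ≈ 349 − 147.447 ≈ 201.553
c ≈ √201.553 ≈ 14.1969

c = 14.2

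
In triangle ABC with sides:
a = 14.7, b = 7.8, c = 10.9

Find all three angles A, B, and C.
Law of cosines for each angle (a² = 216.09, b² = 60.84, c² = 118.81):
cos(A) = (b² + c² − a²)/(2bc) = (60.84 + 118.81 − 216.09)/(2·7.8·10.9) = -36.44/170.04 ≈ -0.214303  ⇒  A ≈ 102.375°
cos(B) = (a² + c² − b²)/(2ac) = (216.09 + 118.81 − 60.84)/(2·14.7·10.9) = 274.06/320.46 ≈ 0.855208  ⇒  B ≈ 31.2173°
cos(C) = (a² + b² − c²)/(2ab) = (216.09 + 60.84 − 118.81)/(2·14.7·7.8) = 158.12/229.32 ≈ 0.689517  ⇒  C ≈ 46.4081°
Check: A + B + C ≈ 180°

A = 102.4°, B = 31.22°, C = 46.41°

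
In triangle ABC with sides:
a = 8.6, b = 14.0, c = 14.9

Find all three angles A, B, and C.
Law of cosines for each angle (a² = 73.96, b² = 196, c² = 222.01):
cos(A) = (b² + c² − a²)/(2bc) = (196 + 222.01 − 73.96)/(2·14.0·14.9) = 344.05/417.2 ≈ 0.824664  ⇒  A ≈ 34.4455°
cos(B) = (a² + c² − b²)/(2ac) = (73.96 + 222.01 − 196)/(2·8.6·14.9) = 99.97/256.28 ≈ 0.390081  ⇒  B ≈ 67.0405°
cos(C) = (a² + b² − c²)/(2ab) = (73.96 + 196 − 222.01)/(2·8.6·14.0) = 47.95/240.8 ≈ 0.199128  ⇒  C ≈ 78.514°
Check: A + B + C ≈ 180°

A = 34.45°, B = 67.04°, C = 78.51°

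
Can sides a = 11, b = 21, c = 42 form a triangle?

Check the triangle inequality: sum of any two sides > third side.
a + b vs c: 11 + 21 = 32 ≤ 42  ✗
a + c vs b: 11 + 42 = 53 > 21  ✓
b + c vs a: 21 + 42 = 63 > 11  ✓

No: 11 + 21 = 32 is not > 42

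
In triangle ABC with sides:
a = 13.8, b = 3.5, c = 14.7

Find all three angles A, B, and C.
Law of cosines for each angle (a² = 190.44, b² = 12.25, c² = 216.09):
cos(A) = (b² + c² − a²)/(2bc) = (12.25 + 216.09 − 190.44)/(2·3.5·14.7) = 37.9/102.9 ≈ 0.368319  ⇒  A ≈ 68.388°
cos(B) = (a² + c² − b²)/(2ac) = (190.44 + 216.09 − 12.25)/(2·13.8·14.7) = 394.28/405.72 ≈ 0.971803  ⇒  B ≈ 13.6384°
cos(C) = (a² + b² − c²)/(2ab) = (190.44 + 12.25 − 216.09)/(2·13.8·3.5) = -13.4/96.6 ≈ -0.138716  ⇒  C ≈ 97.9736°
Check: A + B + C ≈ 180°

A = 68.39°, B = 13.64°, C = 97.97°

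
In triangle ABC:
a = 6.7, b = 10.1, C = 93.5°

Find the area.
Two sides and the included angle (SAS): A = ½·a·b·sin(C) = ½·6.7·10.1·sin(93.5°)
sin(93.5°) ≈ 0.998135
A ≈ ½·67.67·0.998135 = 33.835·0.998135 ≈ 33.7719

Area = 33.77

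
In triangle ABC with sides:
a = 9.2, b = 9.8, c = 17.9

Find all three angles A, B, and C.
Law of cosines for each angle (a² = 84.64, b² = 96.04, c² = 320.41):
cos(A) = (b² + c² − a²)/(2bc) = (96.04 + 320.41 − 84.64)/(2·9.8·17.9) = 331.81/350.84 ≈ 0.945759  ⇒  A ≈ 18.9577°
cos(B) = (a² + c² − b²)/(2ac) = (84.64 + 320.41 − 96.04)/(2·9.2·17.9) = 309.01/329.36 ≈ 0.938214  ⇒  B ≈ 20.2463°
cos(C) = (a² + b² − c²)/(2ab) = (84.64 + 96.04 − 320.41)/(2·9.2·9.8) = -139.73/180.32 ≈ -0.7749  ⇒  C ≈ 140.796°
Check: A + B + C ≈ 180°

A = 18.96°, B = 20.25°, C = 140.8°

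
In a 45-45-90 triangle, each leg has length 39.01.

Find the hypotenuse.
In a 45-45-90 triangle the sides are in ratio 1 : 1 : √2, so hypotenuse = leg·√2.
Hypotenuse = 39.01·√2 ≈ 39.01·1.41421 ≈ 55.1685

Hypotenuse = 39.01√2 = 55.17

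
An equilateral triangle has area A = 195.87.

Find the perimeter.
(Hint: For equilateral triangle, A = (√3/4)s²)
A = (√3/4)s²  ⇒  s² = 4A/√3 = 4·195.87/√3 = 783.48/1.73205 ≈ 452.342
s ≈ √452.342 ≈ 21.2683
Perimeter = 3s ≈ 3·21.2683 ≈ 63.805

Perimeter = 63.81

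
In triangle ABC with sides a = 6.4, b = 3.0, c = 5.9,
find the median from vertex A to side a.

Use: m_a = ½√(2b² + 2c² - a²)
m_a = ½√(2·3.0² + 2·5.9² − 6.4²) = ½√(2·9 + 2·34.81 − 40.96) = ½√(18 + 69.62 − 40.96) = ½√46.66
√46.66 ≈ 6.83081, so m_a ≈ 3.41541

m_a = 3.415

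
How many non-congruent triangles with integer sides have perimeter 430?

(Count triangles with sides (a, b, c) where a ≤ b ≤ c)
Let a ≤ b ≤ c with a + b + c = 430. The only binding inequality is a + b > c, i.e. 430 − c > c, so c < 430/2; and c ≥ 430/3 since c is the largest side.
So 144 ≤ c ≤ 214. For each c, b runs from ⌈(430 − c)/2⌉ up to c (then a = 430 − b − c satisfies 1 ≤ a ≤ b automatically), giving c − ⌈(430 − c)/2⌉ + 1 choices.
Summing over c: 2 + 3 + 5 + 6 + … + 105 + 107  (71 terms, c = 144, …, 214) = 3852
Check (closed form: nearest integer to p²/48 for even p, (p+3)²/48 for odd p): 430²/48 = 184900/48 ≈ 3852.08 → 3852

3852 triangles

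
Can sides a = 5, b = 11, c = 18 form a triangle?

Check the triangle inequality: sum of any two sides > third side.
a + b vs c: 5 + 11 = 16 ≤ 18  ✗
a + c vs b: 5 + 18 = 23 > 11  ✓
b + c vs a: 11 + 18 = 29 > 5  ✓

No: 5 + 11 = 16 is not > 18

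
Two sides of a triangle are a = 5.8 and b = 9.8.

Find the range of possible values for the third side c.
Triangle inequality: |a − b| < c < a + b
|a − b| = |5.8 − 9.8| = 4
a + b = 5.8 + 9.8 = 15.6

4 < c < 15.6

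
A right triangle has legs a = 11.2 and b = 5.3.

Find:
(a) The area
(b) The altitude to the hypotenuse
(a) The legs are perpendicular, so Area = ½·a·b = ½·11.2·5.3 = ½·59.36 = 29.68
(b) Hypotenuse c = √(a² + b²) = √(125.44 + 28.09) = √153.53 ≈ 12.3907
    Area = ½·c·h_c  ⇒  h_c = 2·Area/c = 59.36/12.3907 ≈ 4.79068

Area = 29.68, h_c = 4.791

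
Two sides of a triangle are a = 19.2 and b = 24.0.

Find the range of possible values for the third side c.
Triangle inequality: |a − b| < c < a + b
|a − b| = |19.2 − 24.0| = 4.8
a + b = 19.2 + 24.0 = 43.2

4.8 < c < 43.2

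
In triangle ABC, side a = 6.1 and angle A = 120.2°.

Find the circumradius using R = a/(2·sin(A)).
R = a/(2·sin(A)) = 6.1/(2·sin(120.2°))
sin(120.2°) ≈ 0.864275
R ≈ 6.1/(2·0.864275) = 6.1/1.72855 ≈ 3.52897

R = 3.529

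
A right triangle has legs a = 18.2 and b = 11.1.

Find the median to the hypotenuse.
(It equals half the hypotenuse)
Hypotenuse c = √(a² + b²) = √(331.24 + 123.21) = √454.45 ≈ 21.3178
Median to hypotenuse = c/2 ≈ 21.3178/2 ≈ 10.6589

Median = 10.66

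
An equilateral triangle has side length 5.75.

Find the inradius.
r = Area/s with s the semi-perimeter.
Area = (√3/4)·5.75² = (√3/4)·33.0625 ≈ 0.433013·33.0625 ≈ 14.3165
s = 3·5.75/2 = 8.625
r ≈ 14.3165/8.625 ≈ 1.65988
(Equivalently r = side/(2√3) = 5.75/3.4641 ≈ 1.65988.)

r = 1.66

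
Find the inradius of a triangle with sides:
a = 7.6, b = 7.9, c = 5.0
r = Area/s where s is the semi-perimeter.
s = (7.6 + 7.9 + 5.0)/2 = 20.5/2 = 10.25
Area = √(s(s−a)(s−b)(s−c)) = √(10.25·2.65·2.35·5.25) ≈ √335.117 ≈ 18.3062
r ≈ 18.3062/10.25 ≈ 1.78597

r = 1.786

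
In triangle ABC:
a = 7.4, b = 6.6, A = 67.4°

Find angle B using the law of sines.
a/sin(A) = b/sin(B)  ⇒  sin(B) = b·sin(A)/a = 6.6·sin(67.4°)/7.4
sin(67.4°) ≈ 0.92321
sin(B) ≈ 6.6·0.92321/7.4 ≈ 6.09319/7.4 ≈ 0.823404
B = arcsin(0.823404) ≈ 55.427°
(Since b ≤ a we need B ≤ A, so the obtuse alternative 180° − 55.427° ≈ 124.573° is rejected.)

B = 55.43°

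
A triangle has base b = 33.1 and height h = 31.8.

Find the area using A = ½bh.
A = ½·b·h = ½·33.1·31.8 = ½·1052.58 = 526.29

Area = 526.29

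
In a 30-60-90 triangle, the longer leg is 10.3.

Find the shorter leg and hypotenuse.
In a 30-60-90 triangle the sides are in ratio 1 : √3 : 2, so short leg = long leg/√3 and hypotenuse = 2·(short leg).
Short leg = 10.3/√3 ≈ 10.3/1.73205 ≈ 5.94671
Hypotenuse = 2·5.94671 ≈ 11.8934

Short leg = 5.947, Hypotenuse = 11.89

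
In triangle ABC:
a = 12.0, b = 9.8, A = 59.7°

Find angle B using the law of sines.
a/sin(A) = b/sin(B)  ⇒  sin(B) = b·sin(A)/a = 9.8·sin(59.7°)/12.0
sin(59.7°) ≈ 0.863396
sin(B) ≈ 9.8·0.863396/12.0 ≈ 8.46128/12.0 ≈ 0.705106
B = arcsin(0.705106) ≈ 44.8381°
(Since b ≤ a we need B ≤ A, so the obtuse alternative 180° − 44.8381° ≈ 135.162° is rejected.)

B = 44.84°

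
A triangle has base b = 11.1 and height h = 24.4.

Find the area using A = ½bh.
A = ½·b·h = ½·11.1·24.4 = ½·270.84 = 135.42

Area = 135.42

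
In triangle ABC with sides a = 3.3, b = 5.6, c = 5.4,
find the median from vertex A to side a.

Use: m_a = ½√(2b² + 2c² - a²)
m_a = ½√(2·5.6² + 2·5.4² − 3.3²) = ½√(2·31.36 + 2·29.16 − 10.89) = ½√(62.72 + 58.32 − 10.89) = ½√110.15
√110.15 ≈ 10.4952, so m_a ≈ 5.24762

m_a = 5.248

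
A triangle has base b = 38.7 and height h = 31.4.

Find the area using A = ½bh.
A = ½·b·h = ½·38.7·31.4 = ½·1215.18 = 607.59

Area = 607.59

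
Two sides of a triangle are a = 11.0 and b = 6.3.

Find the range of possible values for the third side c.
Triangle inequality: |a − b| < c < a + b
|a − b| = |11.0 − 6.3| = 4.7
a + b = 11.0 + 6.3 = 17.3

4.7 < c < 17.3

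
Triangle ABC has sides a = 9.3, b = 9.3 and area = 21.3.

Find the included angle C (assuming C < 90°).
Area = ½·a·b·sin(C)  ⇒  sin(C) = 2·Area/(a·b) = 2·21.3/(9.3·9.3) = 42.6/86.49 ≈ 0.492542
C = arcsin(0.492542) ≈ 29.5078° (taking the acute solution since C < 90°)

C = 29.51°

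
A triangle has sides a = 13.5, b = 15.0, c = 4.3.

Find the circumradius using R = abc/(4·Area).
First find the area with Heron's formula.
s = (13.5 + 15.0 + 4.3)/2 = 16.4
Area = √(s(s−a)(s−b)(s−c)) = √(16.4·2.9·1.4·12.1) ≈ √805.666 ≈ 28.3843
abc = 13.5·15.0·4.3 = 870.75
R = abc/(4·Area) ≈ 870.75/(4·28.3843) = 870.75/113.537 ≈ 7.6693

R = 7.669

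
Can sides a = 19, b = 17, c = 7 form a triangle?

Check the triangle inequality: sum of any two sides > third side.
a + b vs c: 19 + 17 = 36 > 7  ✓
a + c vs b: 19 + 7 = 26 > 17  ✓
b + c vs a: 17 + 7 = 24 > 19  ✓

Yes, triangle inequality satisfied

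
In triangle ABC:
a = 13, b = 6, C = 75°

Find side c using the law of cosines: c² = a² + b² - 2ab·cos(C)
c² = 13² + 6² − 2·13·6·cos(75°)
cos(75°) ≈ 0.258819
c² ≈ 169 + 36 − 156·(0.258819) ≈ 205 − 40.3758 ≈ 164.624
c ≈ √164.624 ≈ 12.8306

c = 12.83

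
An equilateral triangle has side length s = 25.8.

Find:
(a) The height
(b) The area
(a) The height splits the triangle into two 30-60-90 halves: h = s·√3/2 = 25.8·1.73205/2 ≈ 44.6869/2 ≈ 22.3435
(b) Area = (√3/4)·s² = (√3/4)·25.8² = (√3/4)·665.64 ≈ 0.433013·665.64 ≈ 288.231

Height = 22.34, Area = 288.2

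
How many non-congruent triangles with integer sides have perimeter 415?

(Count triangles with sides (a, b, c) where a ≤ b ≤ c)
Let a ≤ b ≤ c with a + b + c = 415. The only binding inequality is a + b > c, i.e. 415 − c > c, so c < 415/2; and c ≥ 415/3 since c is the largest side.
So 139 ≤ c ≤ 207. For each c, b runs from ⌈(415 − c)/2⌉ up to c (then a = 415 − b − c satisfies 1 ≤ a ≤ b automatically), giving c − ⌈(415 − c)/2⌉ + 1 choices.
Summing over c: 2 + 3 + 5 + 6 + … + 102 + 104  (69 terms, c = 139, …, 207) = 3640
Check (closed form: nearest integer to p²/48 for even p, (p+3)²/48 for odd p): (415+3)²/48 = 418²/48 = 174724/48 ≈ 3640.08 → 3640

3640 triangles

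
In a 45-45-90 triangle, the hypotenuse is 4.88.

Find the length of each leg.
In a 45-45-90 triangle hypotenuse = leg·√2, so leg = hypotenuse/√2.
Leg = 4.88/√2 ≈ 4.88/1.41421 ≈ 3.45068

Each leg = 3.451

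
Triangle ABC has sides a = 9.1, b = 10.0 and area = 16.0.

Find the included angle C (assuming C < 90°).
Area = ½·a·b·sin(C)  ⇒  sin(C) = 2·Area/(a·b) = 2·16.0/(9.1·10.0) = 32/91 ≈ 0.351648
C = arcsin(0.351648) ≈ 20.5882° (taking the acute solution since C < 90°)

C = 20.59°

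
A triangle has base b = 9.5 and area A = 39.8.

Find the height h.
A = ½·b·h  ⇒  h = 2A/b = 2·39.8/9.5 = 79.6/9.5 ≈ 8.37895

h = 8.379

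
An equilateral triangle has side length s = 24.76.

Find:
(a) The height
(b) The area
(a) The height splits the triangle into two 30-60-90 halves: h = s·√3/2 = 24.76·1.73205/2 ≈ 42.8856/2 ≈ 21.4428
(b) Area = (√3/4)·s² = (√3/4)·24.76² = (√3/4)·613.0576 ≈ 0.433013·613.0576 ≈ 265.462

Height = 21.44, Area = 265.5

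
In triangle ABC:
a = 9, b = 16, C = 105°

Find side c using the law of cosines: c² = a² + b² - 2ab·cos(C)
c² = 9² + 16² − 2·9·16·cos(105°)
cos(105°) ≈ -0.258819
c² ≈ 81 + 256 − 288·(-0.258819) ≈ 337 + 74.5399 ≈ 411.54
c ≈ √411.54 ≈ 20.2864

c = 20.29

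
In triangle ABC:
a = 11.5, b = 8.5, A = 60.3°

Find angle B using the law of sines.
a/sin(A) = b/sin(B)  ⇒  sin(B) = b·sin(A)/a = 8.5·sin(60.3°)/11.5
sin(60.3°) ≈ 0.868632
sin(B) ≈ 8.5·0.868632/11.5 ≈ 7.38337/11.5 ≈ 0.642032
B = arcsin(0.642032) ≈ 39.9435°
(Since b ≤ a we need B ≤ A, so the obtuse alternative 180° − 39.9435° ≈ 140.056° is rejected.)

B = 39.94°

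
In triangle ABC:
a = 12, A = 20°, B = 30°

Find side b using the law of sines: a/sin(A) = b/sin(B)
a/sin(A) = b/sin(B)  ⇒  b = a·sin(B)/sin(A) = 12·sin(30°)/sin(20°)
sin(30°) ≈ 0.5, sin(20°) ≈ 0.34202
b ≈ 12·0.5/0.34202 ≈ 6/0.34202 ≈ 17.5428

b = 17.54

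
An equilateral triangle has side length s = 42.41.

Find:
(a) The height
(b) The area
(a) The height splits the triangle into two 30-60-90 halves: h = s·√3/2 = 42.41·1.73205/2 ≈ 73.4563/2 ≈ 36.7281
(b) Area = (√3/4)·s² = (√3/4)·42.41² = (√3/4)·1798.6081 ≈ 0.433013·1798.6081 ≈ 778.82

Height = 36.73, Area = 778.8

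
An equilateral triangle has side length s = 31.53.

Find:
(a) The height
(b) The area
(a) The height splits the triangle into two 30-60-90 halves: h = s·√3/2 = 31.53·1.73205/2 ≈ 54.6116/2 ≈ 27.3058
(b) Area = (√3/4)·s² = (√3/4)·31.53² = (√3/4)·994.1409 ≈ 0.433013·994.1409 ≈ 430.476

Height = 27.31, Area = 430.5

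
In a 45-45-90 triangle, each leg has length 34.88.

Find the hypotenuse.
In a 45-45-90 triangle the sides are in ratio 1 : 1 : √2, so hypotenuse = leg·√2.
Hypotenuse = 34.88·√2 ≈ 34.88·1.41421 ≈ 49.3278

Hypotenuse = 34.88√2 = 49.33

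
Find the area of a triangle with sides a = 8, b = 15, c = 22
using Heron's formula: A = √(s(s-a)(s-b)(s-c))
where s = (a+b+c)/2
s = (8 + 15 + 22)/2 = 45/2 = 22.5
s − a = 14.5, s − b = 7.5, s − c = 0.5
s(s−a)(s−b)(s−c) = 22.5·14.5·7.5·0.5 = 1223.4375
Area = √1223.4375 ≈ 34.9777

s = 22.5, Area = 34.98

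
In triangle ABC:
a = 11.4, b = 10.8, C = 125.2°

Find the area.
Two sides and the included angle (SAS): A = ½·a·b·sin(C) = ½·11.4·10.8·sin(125.2°)
sin(125.2°) ≈ 0.817145
A ≈ ½·123.12·0.817145 = 61.56·0.817145 ≈ 50.3034

Area = 50.3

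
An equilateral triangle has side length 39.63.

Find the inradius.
r = Area/s with s the semi-perimeter.
Area = (√3/4)·39.63² = (√3/4)·1570.5369 ≈ 0.433013·1570.5369 ≈ 680.062
s = 3·39.63/2 = 59.445
r ≈ 680.062/59.445 ≈ 11.4402
(Equivalently r = side/(2√3) = 39.63/3.4641 ≈ 11.4402.)

r = 11.44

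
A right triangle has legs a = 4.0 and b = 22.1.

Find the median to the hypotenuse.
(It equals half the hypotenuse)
Hypotenuse c = √(a² + b²) = √(16 + 488.41) = √504.41 ≈ 22.4591
Median to hypotenuse = c/2 ≈ 22.4591/2 ≈ 11.2295

Median = 11.23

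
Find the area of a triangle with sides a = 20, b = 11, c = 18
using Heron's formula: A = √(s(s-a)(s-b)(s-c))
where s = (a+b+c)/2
s = (20 + 11 + 18)/2 = 49/2 = 24.5
s − a = 4.5, s − b = 13.5, s − c = 6.5
s(s−a)(s−b)(s−c) = 24.5·4.5·13.5·6.5 = 9674.4375
Area = √9674.4375 ≈ 98.3587

s = 24.5, Area = 98.36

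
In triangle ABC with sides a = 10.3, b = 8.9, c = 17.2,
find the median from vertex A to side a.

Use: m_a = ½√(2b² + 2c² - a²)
m_a = ½√(2·8.9² + 2·17.2² − 10.3²) = ½√(2·79.21 + 2·295.84 − 106.09) = ½√(158.42 + 591.68 − 106.09) = ½√644.01
√644.01 ≈ 25.3774, so m_a ≈ 12.6887

m_a = 12.69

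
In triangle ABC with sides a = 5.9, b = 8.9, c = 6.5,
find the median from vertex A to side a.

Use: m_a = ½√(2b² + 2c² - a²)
m_a = ½√(2·8.9² + 2·6.5² − 5.9²) = ½√(2·79.21 + 2·42.25 − 34.81) = ½√(158.42 + 84.5 − 34.81) = ½√208.11
√208.11 ≈ 14.426, so m_a ≈ 7.21301

m_a = 7.213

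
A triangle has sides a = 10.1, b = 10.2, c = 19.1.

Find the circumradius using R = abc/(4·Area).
First find the area with Heron's formula.
s = (10.1 + 10.2 + 19.1)/2 = 19.7
Area = √(s(s−a)(s−b)(s−c)) = √(19.7·9.6·9.5·0.6) ≈ √1077.98 ≈ 32.8327
abc = 10.1·10.2·19.1 = 1967.682
R = abc/(4·Area) ≈ 1967.682/(4·32.8327) = 1967.682/131.331 ≈ 14.9827

R = 14.98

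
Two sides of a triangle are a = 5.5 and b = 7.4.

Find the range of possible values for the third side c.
Triangle inequality: |a − b| < c < a + b
|a − b| = |5.5 − 7.4| = 1.9
a + b = 5.5 + 7.4 = 12.9

1.9 < c < 12.9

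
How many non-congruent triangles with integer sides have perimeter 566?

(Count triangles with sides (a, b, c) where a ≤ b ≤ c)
Let a ≤ b ≤ c with a + b + c = 566. The only binding inequality is a + b > c, i.e. 566 − c > c, so c < 566/2; and c ≥ 566/3 since c is the largest side.
So 189 ≤ c ≤ 282. For each c, b runs from ⌈(566 − c)/2⌉ up to c (then a = 566 − b − c satisfies 1 ≤ a ≤ b automatically), giving c − ⌈(566 − c)/2⌉ + 1 choices.
Summing over c: 1 + 3 + 4 + 6 + … + 139 + 141  (94 terms, c = 189, …, 282) = 6674
Check (closed form: nearest integer to p²/48 for even p, (p+3)²/48 for odd p): 566²/48 = 320356/48 ≈ 6674.08 → 6674

6674 triangles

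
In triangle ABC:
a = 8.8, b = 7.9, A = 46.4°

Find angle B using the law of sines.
a/sin(A) = b/sin(B)  ⇒  sin(B) = b·sin(A)/a = 7.9·sin(46.4°)/8.8
sin(46.4°) ≈ 0.724172
sin(B) ≈ 7.9·0.724172/8.8 ≈ 5.72096/8.8 ≈ 0.650109
B = arcsin(0.650109) ≈ 40.5498°
(Since b ≤ a we need B ≤ A, so the obtuse alternative 180° − 40.5498° ≈ 139.45° is rejected.)

B = 40.55°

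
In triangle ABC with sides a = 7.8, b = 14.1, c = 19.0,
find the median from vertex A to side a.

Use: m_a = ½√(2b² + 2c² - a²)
m_a = ½√(2·14.1² + 2·19.0² − 7.8²) = ½√(2·198.81 + 2·361 − 60.84) = ½√(397.62 + 722 − 60.84) = ½√1058.78
√1058.78 ≈ 32.5389, so m_a ≈ 16.2694

m_a = 16.27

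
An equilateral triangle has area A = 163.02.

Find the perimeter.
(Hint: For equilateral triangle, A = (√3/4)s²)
A = (√3/4)s²  ⇒  s² = 4A/√3 = 4·163.02/√3 = 652.08/1.73205 ≈ 376.479
s ≈ √376.479 ≈ 19.4031
Perimeter = 3s ≈ 3·19.4031 ≈ 58.2092

Perimeter = 58.21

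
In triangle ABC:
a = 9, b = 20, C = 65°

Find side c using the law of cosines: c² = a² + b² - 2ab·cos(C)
c² = 9² + 20² − 2·9·20·cos(65°)
cos(65°) ≈ 0.422618
c² ≈ 81 + 400 − 360·(0.422618) ≈ 481 − 152.143 ≈ 328.857
c ≈ √328.857 ≈ 18.1344

c = 18.13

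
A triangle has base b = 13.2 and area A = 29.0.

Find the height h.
A = ½·b·h  ⇒  h = 2A/b = 2·29.0/13.2 = 58/13.2 ≈ 4.39394

h = 4.394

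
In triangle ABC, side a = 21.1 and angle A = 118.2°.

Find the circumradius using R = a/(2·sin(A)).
R = a/(2·sin(A)) = 21.1/(2·sin(118.2°))
sin(118.2°) ≈ 0.881303
R ≈ 21.1/(2·0.881303) = 21.1/1.76261 ≈ 11.9709

R = 11.97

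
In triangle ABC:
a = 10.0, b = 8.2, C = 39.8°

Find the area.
Two sides and the included angle (SAS): A = ½·a·b·sin(C) = ½·10.0·8.2·sin(39.8°)
sin(39.8°) ≈ 0.64011
A ≈ ½·82·0.64011 = 41·0.64011 ≈ 26.2445

Area = 26.24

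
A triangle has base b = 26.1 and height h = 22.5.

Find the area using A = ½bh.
A = ½·b·h = ½·26.1·22.5 = ½·587.25 = 293.625

Area = 293.625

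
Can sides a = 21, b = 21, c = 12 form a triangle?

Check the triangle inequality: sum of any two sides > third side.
a + b vs c: 21 + 21 = 42 > 12  ✓
a + c vs b: 21 + 12 = 33 > 21  ✓
b + c vs a: 21 + 12 = 33 > 21  ✓

Yes, triangle inequality satisfied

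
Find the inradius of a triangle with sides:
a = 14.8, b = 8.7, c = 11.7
r = Area/s where s is the semi-perimeter.
s = (14.8 + 8.7 + 11.7)/2 = 35.2/2 = 17.6
Area = √(s(s−a)(s−b)(s−c)) = √(17.6·2.8·8.9·5.9) ≈ √2587.69 ≈ 50.8694
r ≈ 50.8694/17.6 ≈ 2.89031

r = 2.89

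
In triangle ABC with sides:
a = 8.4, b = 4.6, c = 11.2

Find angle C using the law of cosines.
c² = a² + b² − 2ab·cos(C)  ⇒  cos(C) = (a² + b² − c²)/(2ab)
cos(C) = (8.4² + 4.6² − 11.2²)/(2·8.4·4.6) = (70.56 + 21.16 − 125.44)/77.28 = -33.72/77.28 ≈ -0.436335
C = arccos(-0.436335) ≈ 115.87°

C = 115.9°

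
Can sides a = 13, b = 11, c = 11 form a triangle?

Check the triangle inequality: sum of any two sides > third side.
a + b vs c: 13 + 11 = 24 > 11  ✓
a + c vs b: 13 + 11 = 24 > 11  ✓
b + c vs a: 11 + 11 = 22 > 13  ✓

Yes, triangle inequality satisfied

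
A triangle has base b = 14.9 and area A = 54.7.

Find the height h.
A = ½·b·h  ⇒  h = 2A/b = 2·54.7/14.9 = 109.4/14.9 ≈ 7.34228

h = 7.342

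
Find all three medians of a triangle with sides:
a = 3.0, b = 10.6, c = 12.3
Median formula: m_a = ½√(2b² + 2c² − a²) (and cyclically). a² = 9, b² = 112.36, c² = 151.29.
m_a = ½√(2·112.36 + 2·151.29 − 9) = ½√518.3 ≈ ½·22.7662 ≈ 11.3831
m_b = ½√(2·9 + 2·151.29 − 112.36) = ½√208.22 ≈ ½·14.4298 ≈ 7.21492
m_c = ½√(2·9 + 2·112.36 − 151.29) = ½√91.43 ≈ ½·9.5619 ≈ 4.78095

m_a = 11.38, m_b = 7.215, m_c = 4.781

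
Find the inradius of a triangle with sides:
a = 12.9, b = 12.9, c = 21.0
r = Area/s where s is the semi-perimeter.
s = (12.9 + 12.9 + 21.0)/2 = 46.8/2 = 23.4
Area = √(s(s−a)(s−b)(s−c)) = √(23.4·10.5·10.5·2.4) ≈ √6191.64 ≈ 78.687
r ≈ 78.687/23.4 ≈ 3.36269

r = 3.363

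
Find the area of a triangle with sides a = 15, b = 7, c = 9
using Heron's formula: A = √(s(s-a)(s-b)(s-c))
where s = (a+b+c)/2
s = (15 + 7 + 9)/2 = 31/2 = 15.5
s − a = 0.5, s − b = 8.5, s − c = 6.5
s(s−a)(s−b)(s−c) = 15.5·0.5·8.5·6.5 = 428.1875
Area = √428.1875 ≈ 20.6927

s = 15.5, Area = 20.69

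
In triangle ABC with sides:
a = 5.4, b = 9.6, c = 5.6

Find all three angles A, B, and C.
Law of cosines for each angle (a² = 29.16, b² = 92.16, c² = 31.36):
cos(A) = (b² + c² − a²)/(2bc) = (92.16 + 31.36 − 29.16)/(2·9.6·5.6) = 94.36/107.52 ≈ 0.877604  ⇒  A ≈ 28.6453°
cos(B) = (a² + c² − b²)/(2ac) = (29.16 + 31.36 − 92.16)/(2·5.4·5.6) = -31.64/60.48 ≈ -0.523148  ⇒  B ≈ 121.544°
cos(C) = (a² + b² − c²)/(2ab) = (29.16 + 92.16 − 31.36)/(2·5.4·9.6) = 89.96/103.68 ≈ 0.86767  ⇒  C ≈ 29.811°
Check: A + B + C ≈ 180°

A = 28.65°, B = 121.5°, C = 29.81°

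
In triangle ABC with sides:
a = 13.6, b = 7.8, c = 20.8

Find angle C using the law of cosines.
c² = a² + b² − 2ab·cos(C)  ⇒  cos(C) = (a² + b² − c²)/(2ab)
cos(C) = (13.6² + 7.8² − 20.8²)/(2·13.6·7.8) = (184.96 + 60.84 − 432.64)/212.16 = -186.84/212.16 ≈ -0.880656
C = arccos(-0.880656) ≈ 151.722°

C = 151.7°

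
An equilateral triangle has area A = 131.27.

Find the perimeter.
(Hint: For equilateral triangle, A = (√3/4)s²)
A = (√3/4)s²  ⇒  s² = 4A/√3 = 4·131.27/√3 = 525.08/1.73205 ≈ 303.155
s ≈ √303.155 ≈ 17.4113
Perimeter = 3s ≈ 3·17.4113 ≈ 52.234

Perimeter = 52.23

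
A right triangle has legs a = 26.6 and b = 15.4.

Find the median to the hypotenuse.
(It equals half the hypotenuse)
Hypotenuse c = √(a² + b²) = √(707.56 + 237.16) = √944.72 ≈ 30.7363
Median to hypotenuse = c/2 ≈ 30.7363/2 ≈ 15.3681

Median = 15.37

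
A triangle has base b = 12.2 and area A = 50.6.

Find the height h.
A = ½·b·h  ⇒  h = 2A/b = 2·50.6/12.2 = 101.2/12.2 ≈ 8.29508

h = 8.295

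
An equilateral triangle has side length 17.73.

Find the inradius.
r = Area/s with s the semi-perimeter.
Area = (√3/4)·17.73² = (√3/4)·314.3529 ≈ 0.433013·314.3529 ≈ 136.119
s = 3·17.73/2 = 26.595
r ≈ 136.119/26.595 ≈ 5.11821
(Equivalently r = side/(2√3) = 17.73/3.4641 ≈ 5.11821.)

r = 5.118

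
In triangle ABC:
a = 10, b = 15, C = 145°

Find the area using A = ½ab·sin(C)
A = ½·a·b·sin(C) = ½·10·15·sin(145°)
sin(145°) ≈ 0.573576
A ≈ ½·150·0.573576 = 75·0.573576 ≈ 43.0182

Area = 43.02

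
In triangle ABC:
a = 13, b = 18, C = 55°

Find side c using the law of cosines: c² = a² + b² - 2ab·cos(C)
c² = 13² + 18² − 2·13·18·cos(55°)
cos(55°) ≈ 0.573576
c² ≈ 169 + 324 − 468·(0.573576) ≈ 493 − 268.434 ≈ 224.566
c ≈ √224.566 ≈ 14.9855

c = 14.99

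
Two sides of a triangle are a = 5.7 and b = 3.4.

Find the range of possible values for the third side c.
Triangle inequality: |a − b| < c < a + b
|a − b| = |5.7 − 3.4| = 2.3
a + b = 5.7 + 3.4 = 9.1

2.3 < c < 9.1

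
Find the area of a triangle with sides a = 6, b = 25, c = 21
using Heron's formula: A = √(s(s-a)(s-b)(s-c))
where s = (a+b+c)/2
s = (6 + 25 + 21)/2 = 52/2 = 26
s − a = 20, s − b = 1, s − c = 5
s(s−a)(s−b)(s−c) = 26·20·1·5 = 2600
Area = √2600 ≈ 50.9902

s = 26.0, Area = 50.99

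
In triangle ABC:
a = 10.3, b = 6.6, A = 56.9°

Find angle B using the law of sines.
a/sin(A) = b/sin(B)  ⇒  sin(B) = b·sin(A)/a = 6.6·sin(56.9°)/10.3
sin(56.9°) ≈ 0.837719
sin(B) ≈ 6.6·0.837719/10.3 ≈ 5.52894/10.3 ≈ 0.536791
B = arcsin(0.536791) ≈ 32.4654°
(Since b ≤ a we need B ≤ A, so the obtuse alternative 180° − 32.4654° ≈ 147.535° is rejected.)

B = 32.47°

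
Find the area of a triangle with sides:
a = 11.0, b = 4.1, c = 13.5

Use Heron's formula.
s = (11.0 + 4.1 + 13.5)/2 = 28.6/2 = 14.3
s − a = 3.3, s − b = 10.2, s − c = 0.8
s(s−a)(s−b)(s−c) = 14.3·3.3·10.2·0.8 ≈ 385.07
Area = √385.07 ≈ 19.6232

Area = 19.62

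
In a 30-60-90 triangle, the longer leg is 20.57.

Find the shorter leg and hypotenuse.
In a 30-60-90 triangle the sides are in ratio 1 : √3 : 2, so short leg = long leg/√3 and hypotenuse = 2·(short leg).
Short leg = 20.57/√3 ≈ 20.57/1.73205 ≈ 11.8761
Hypotenuse = 2·11.8761 ≈ 23.7522

Short leg = 11.88, Hypotenuse = 23.75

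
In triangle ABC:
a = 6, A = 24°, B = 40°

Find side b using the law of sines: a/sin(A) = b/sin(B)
a/sin(A) = b/sin(B)  ⇒  b = a·sin(B)/sin(A) = 6·sin(40°)/sin(24°)
sin(40°) ≈ 0.642788, sin(24°) ≈ 0.406737
b ≈ 6·0.642788/0.406737 ≈ 3.85673/0.406737 ≈ 9.48212

b = 9.482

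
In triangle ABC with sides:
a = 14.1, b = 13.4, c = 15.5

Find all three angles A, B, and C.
Law of cosines for each angle (a² = 198.81, b² = 179.56, c² = 240.25):
cos(A) = (b² + c² − a²)/(2bc) = (179.56 + 240.25 − 198.81)/(2·13.4·15.5) = 221/415.4 ≈ 0.532017  ⇒  A ≈ 57.8581°
cos(B) = (a² + c² − b²)/(2ac) = (198.81 + 240.25 − 179.56)/(2·14.1·15.5) = 259.5/437.1 ≈ 0.593686  ⇒  B ≈ 53.581°
cos(C) = (a² + b² − c²)/(2ab) = (198.81 + 179.56 − 240.25)/(2·14.1·13.4) = 138.12/377.88 ≈ 0.365513  ⇒  C ≈ 68.5609°
Check: A + B + C ≈ 180°

A = 57.86°, B = 53.58°, C = 68.56°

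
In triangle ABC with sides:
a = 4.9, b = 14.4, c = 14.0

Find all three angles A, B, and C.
Law of cosines for each angle (a² = 24.01, b² = 207.36, c² = 196):
cos(A) = (b² + c² − a²)/(2bc) = (207.36 + 196 − 24.01)/(2·14.4·14.0) = 379.35/403.2 ≈ 0.940848  ⇒  A ≈ 19.8055°
cos(B) = (a² + c² − b²)/(2ac) = (24.01 + 196 − 207.36)/(2·4.9·14.0) = 12.65/137.2 ≈ 0.0922012  ⇒  B ≈ 84.7097°
cos(C) = (a² + b² − c²)/(2ab) = (24.01 + 207.36 − 196)/(2·4.9·14.4) = 35.37/141.12 ≈ 0.250638  ⇒  C ≈ 75.4847°
Check: A + B + C ≈ 180°

A = 19.81°, B = 84.71°, C = 75.48°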